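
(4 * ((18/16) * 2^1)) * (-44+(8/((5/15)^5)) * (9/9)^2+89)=17901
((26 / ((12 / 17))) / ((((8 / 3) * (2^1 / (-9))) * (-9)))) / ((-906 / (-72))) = 0.55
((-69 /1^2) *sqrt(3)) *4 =-276 *sqrt(3) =-478.05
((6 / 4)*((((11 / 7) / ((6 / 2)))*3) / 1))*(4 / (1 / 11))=726 / 7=103.71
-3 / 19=-0.16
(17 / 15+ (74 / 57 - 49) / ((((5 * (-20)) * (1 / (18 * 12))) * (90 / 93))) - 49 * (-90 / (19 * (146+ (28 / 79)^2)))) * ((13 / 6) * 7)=1656.08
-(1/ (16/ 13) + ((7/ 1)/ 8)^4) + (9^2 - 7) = 297375/ 4096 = 72.60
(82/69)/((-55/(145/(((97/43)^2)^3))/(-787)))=11830342447120814/632225751741111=18.71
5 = 5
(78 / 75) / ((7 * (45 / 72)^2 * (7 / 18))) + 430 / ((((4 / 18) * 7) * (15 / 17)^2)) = 10903577 / 30625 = 356.04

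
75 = 75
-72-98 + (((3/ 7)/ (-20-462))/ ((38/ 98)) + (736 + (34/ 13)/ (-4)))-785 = -13075471/ 59527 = -219.66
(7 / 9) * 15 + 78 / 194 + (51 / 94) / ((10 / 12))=869843 / 68385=12.72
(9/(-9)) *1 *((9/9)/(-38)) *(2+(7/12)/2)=55/912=0.06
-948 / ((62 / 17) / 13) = -3379.16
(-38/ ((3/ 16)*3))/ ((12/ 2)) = -304/ 27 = -11.26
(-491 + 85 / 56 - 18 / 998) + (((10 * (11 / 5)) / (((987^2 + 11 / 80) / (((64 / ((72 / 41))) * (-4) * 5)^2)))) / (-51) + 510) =182307865930335167 / 8996386832380584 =20.26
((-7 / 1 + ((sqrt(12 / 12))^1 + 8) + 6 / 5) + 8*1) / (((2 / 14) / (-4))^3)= -1229312 / 5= -245862.40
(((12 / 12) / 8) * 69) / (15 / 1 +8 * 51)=0.02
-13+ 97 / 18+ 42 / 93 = -7.16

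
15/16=0.94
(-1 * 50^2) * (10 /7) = -25000 /7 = -3571.43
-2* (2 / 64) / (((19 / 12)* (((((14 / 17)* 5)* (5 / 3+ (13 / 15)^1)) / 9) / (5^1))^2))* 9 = -142209675 / 21509824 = -6.61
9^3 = 729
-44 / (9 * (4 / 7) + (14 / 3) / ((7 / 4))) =-231 / 41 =-5.63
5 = 5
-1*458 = -458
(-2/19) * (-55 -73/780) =42973/7410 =5.80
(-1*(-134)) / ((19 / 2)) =268 / 19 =14.11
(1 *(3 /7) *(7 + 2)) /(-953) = -27 /6671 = -0.00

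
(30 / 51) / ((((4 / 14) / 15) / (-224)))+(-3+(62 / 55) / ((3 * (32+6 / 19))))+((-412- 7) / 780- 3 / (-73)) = -1508284567737 / 217924564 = -6921.13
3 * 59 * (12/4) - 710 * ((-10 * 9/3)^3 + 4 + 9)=19161301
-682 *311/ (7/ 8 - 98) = 1696816/ 777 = 2183.80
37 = 37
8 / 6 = 4 / 3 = 1.33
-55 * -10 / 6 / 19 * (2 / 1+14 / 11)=300 / 19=15.79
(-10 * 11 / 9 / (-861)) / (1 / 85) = 1.21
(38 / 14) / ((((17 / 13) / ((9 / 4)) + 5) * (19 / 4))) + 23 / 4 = 107005 / 18284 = 5.85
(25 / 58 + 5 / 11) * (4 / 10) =113 / 319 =0.35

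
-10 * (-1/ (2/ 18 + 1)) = 9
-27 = -27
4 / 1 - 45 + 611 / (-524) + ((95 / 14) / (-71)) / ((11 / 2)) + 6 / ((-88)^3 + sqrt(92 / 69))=-42090046583235084407 / 997786576979249596 - 3*sqrt(3) / 348303065087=-42.18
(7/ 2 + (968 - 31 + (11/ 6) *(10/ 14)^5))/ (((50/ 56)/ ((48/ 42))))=1518020416/ 1260525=1204.28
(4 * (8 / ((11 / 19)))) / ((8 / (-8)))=-608 / 11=-55.27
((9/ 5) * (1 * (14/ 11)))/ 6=21/ 55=0.38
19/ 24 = 0.79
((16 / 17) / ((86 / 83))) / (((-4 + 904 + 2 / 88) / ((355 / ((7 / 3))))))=31115040 / 202638317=0.15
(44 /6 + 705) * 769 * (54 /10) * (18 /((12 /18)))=399334779 /5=79866955.80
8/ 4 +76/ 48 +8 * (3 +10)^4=2741899/ 12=228491.58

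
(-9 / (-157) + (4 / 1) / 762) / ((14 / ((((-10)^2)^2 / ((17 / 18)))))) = 112290000 / 2372741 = 47.33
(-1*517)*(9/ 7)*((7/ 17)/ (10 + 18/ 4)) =-9306/ 493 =-18.88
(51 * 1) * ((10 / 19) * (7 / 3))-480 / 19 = 710 / 19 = 37.37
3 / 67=0.04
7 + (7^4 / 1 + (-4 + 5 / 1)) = 2409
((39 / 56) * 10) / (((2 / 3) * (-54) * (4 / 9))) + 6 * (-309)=-830787 / 448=-1854.44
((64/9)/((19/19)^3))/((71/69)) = 1472/213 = 6.91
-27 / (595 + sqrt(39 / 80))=-1285200 / 28321961 + 108*sqrt(195) / 28321961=-0.05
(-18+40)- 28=-6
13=13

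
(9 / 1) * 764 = 6876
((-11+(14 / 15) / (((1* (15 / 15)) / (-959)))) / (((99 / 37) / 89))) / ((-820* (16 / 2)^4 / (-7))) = -313286141 / 4987699200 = -0.06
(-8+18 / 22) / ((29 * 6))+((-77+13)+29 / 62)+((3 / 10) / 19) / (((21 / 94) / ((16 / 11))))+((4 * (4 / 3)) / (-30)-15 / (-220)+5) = -58.58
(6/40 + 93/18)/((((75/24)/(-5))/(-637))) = 5418.75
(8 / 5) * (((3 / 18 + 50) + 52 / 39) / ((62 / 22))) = 4532 / 155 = 29.24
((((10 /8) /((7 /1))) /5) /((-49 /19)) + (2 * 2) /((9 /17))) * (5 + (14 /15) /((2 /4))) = 1918375 /37044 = 51.79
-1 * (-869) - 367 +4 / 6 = 1508 / 3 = 502.67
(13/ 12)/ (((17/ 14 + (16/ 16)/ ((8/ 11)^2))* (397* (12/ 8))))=224/ 382311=0.00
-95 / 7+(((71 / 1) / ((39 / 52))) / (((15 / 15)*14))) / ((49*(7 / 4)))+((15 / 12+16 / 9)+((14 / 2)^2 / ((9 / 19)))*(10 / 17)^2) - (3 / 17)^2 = 631943861 / 24980004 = 25.30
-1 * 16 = -16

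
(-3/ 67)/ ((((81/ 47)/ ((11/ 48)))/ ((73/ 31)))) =-37741/ 2691792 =-0.01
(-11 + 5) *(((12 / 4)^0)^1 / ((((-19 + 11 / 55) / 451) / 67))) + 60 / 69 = 10425805 / 1081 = 9644.59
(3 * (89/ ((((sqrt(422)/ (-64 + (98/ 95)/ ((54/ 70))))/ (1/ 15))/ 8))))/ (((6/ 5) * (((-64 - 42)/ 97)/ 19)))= 277516418 * sqrt(422)/ 905823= 6293.64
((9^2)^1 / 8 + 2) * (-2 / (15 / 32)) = -776 / 15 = -51.73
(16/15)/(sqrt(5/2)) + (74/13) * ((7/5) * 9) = 16 * sqrt(10)/75 + 4662/65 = 72.40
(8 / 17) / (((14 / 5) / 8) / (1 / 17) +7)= 160 / 4403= 0.04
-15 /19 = -0.79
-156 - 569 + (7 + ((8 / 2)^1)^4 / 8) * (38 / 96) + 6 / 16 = -11347 / 16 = -709.19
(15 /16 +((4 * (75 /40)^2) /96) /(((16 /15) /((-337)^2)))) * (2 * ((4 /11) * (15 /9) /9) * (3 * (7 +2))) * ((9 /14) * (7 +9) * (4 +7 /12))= 9582960375 /3584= 2673817.07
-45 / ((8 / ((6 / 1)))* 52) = -0.65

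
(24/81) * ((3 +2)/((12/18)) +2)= 76/27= 2.81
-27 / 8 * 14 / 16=-189 / 64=-2.95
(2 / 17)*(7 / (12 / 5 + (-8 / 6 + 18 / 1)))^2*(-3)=-33075 / 695266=-0.05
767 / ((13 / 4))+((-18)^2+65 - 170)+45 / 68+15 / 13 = 403825 / 884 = 456.82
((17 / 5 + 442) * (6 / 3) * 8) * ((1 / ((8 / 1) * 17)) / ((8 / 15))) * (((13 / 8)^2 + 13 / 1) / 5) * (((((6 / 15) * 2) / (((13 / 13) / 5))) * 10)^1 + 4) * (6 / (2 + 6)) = 12981969 / 1280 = 10142.16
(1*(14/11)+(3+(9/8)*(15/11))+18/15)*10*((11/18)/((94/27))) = 9249/752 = 12.30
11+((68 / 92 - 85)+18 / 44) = -36863 / 506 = -72.85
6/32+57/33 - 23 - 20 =-7231/176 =-41.09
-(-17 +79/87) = 16.09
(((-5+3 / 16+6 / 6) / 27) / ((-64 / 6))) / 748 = 0.00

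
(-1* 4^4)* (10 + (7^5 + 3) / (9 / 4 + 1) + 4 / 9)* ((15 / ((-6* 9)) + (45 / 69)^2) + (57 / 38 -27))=18737184395776 / 557037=33637234.86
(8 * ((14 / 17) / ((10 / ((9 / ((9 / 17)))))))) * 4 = 224 / 5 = 44.80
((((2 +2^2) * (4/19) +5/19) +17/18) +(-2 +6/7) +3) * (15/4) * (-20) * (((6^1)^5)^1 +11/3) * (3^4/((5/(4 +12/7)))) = -217633841100/931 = -233763524.27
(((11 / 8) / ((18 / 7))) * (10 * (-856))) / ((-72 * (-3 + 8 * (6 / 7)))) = 288365 / 17496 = 16.48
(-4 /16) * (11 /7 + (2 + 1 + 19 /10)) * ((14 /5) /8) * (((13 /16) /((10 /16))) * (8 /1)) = -5889 /1000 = -5.89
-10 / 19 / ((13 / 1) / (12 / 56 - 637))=44575 / 1729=25.78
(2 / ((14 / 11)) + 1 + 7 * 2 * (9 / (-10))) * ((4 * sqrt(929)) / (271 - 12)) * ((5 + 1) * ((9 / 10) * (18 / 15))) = -227448 * sqrt(929) / 226625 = -30.59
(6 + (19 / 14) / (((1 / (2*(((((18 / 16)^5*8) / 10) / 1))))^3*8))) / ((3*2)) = 3228122518540777 / 1924145348608000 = 1.68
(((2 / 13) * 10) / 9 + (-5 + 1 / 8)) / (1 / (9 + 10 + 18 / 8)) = -374255 / 3744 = -99.96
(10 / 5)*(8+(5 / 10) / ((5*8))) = 641 / 40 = 16.02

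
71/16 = 4.44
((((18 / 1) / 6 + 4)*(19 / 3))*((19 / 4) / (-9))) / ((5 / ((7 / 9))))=-17689 / 4860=-3.64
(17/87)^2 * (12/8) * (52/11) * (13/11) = 0.32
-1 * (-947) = 947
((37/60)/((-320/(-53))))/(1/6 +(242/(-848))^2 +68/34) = 5508449/121246700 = 0.05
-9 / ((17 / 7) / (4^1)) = -252 / 17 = -14.82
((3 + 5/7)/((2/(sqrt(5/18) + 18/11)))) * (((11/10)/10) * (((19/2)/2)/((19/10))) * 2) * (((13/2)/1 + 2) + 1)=20.99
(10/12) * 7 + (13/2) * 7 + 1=52.33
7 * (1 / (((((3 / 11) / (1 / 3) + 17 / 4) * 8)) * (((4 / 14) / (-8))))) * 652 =-3151.82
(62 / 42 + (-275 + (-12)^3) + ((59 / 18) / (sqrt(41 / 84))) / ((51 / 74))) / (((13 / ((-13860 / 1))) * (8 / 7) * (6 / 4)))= 16182320 / 13 - 11766370 * sqrt(861) / 81549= 1240560.09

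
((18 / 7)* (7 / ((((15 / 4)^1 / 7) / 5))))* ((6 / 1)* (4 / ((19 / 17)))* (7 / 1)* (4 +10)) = 6717312 / 19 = 353542.74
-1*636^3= -257259456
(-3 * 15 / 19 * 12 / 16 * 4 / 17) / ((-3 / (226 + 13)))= 33.30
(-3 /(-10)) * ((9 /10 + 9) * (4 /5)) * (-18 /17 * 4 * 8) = -171072 /2125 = -80.50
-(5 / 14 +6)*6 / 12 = -89 / 28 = -3.18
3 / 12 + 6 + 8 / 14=191 / 28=6.82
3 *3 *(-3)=-27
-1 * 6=-6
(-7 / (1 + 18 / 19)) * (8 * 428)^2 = -1559262208 / 37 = -42142221.84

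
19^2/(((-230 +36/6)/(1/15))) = -361/3360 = -0.11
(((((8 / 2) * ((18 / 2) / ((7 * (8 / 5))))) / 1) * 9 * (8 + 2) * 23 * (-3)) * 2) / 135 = -2070 / 7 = -295.71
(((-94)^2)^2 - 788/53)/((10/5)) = 39037440.57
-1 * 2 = -2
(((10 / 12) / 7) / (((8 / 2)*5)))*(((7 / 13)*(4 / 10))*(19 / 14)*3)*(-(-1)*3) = 57 / 3640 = 0.02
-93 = -93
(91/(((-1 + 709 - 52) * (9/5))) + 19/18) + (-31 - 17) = -30745/656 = -46.87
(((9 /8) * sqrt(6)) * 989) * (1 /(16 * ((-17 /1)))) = -8901 * sqrt(6) /2176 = -10.02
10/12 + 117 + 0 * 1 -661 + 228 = -315.17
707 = 707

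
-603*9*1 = -5427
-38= -38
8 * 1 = 8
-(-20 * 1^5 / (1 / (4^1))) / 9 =80 / 9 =8.89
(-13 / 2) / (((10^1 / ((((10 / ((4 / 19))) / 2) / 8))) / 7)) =-1729 / 128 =-13.51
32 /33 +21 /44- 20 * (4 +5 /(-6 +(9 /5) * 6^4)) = -6705497 /85316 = -78.60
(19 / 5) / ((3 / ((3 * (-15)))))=-57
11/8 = 1.38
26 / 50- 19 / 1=-462 / 25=-18.48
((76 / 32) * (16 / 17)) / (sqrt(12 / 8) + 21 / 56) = 1.40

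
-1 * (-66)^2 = -4356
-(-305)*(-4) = -1220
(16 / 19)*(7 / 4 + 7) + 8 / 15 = 2252 / 285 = 7.90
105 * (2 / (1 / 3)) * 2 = 1260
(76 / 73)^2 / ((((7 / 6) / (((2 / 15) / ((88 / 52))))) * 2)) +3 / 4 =6455347 / 8206660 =0.79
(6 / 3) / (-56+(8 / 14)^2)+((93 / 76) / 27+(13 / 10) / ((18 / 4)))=9663 / 32395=0.30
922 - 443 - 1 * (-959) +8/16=1438.50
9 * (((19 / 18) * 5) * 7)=665 / 2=332.50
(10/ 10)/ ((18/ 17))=17/ 18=0.94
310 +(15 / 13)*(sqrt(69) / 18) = 5*sqrt(69) / 78 +310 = 310.53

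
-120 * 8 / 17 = -56.47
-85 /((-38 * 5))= 17 /38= 0.45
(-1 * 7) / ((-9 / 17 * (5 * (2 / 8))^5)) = 121856 / 28125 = 4.33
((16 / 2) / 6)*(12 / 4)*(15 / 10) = 6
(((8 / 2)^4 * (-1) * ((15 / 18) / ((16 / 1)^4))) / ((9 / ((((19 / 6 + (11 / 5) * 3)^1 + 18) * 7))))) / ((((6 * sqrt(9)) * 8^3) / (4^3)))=-5831 / 11943936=-0.00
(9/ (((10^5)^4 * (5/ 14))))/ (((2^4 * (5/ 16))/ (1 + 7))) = 0.00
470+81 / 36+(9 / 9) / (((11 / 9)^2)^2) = 27683093 / 58564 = 472.70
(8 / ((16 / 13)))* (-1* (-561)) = 7293 / 2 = 3646.50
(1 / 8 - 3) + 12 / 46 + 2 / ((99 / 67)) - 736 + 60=-12336979 / 18216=-677.26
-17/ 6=-2.83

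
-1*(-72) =72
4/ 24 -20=-119/ 6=-19.83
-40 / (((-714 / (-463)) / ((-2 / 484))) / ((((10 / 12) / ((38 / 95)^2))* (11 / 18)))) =289375 / 848232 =0.34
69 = 69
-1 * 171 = -171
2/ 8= 1/ 4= 0.25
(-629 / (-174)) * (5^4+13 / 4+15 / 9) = 4754611 / 2088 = 2277.11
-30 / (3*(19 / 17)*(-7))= 170 / 133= 1.28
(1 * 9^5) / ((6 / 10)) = 98415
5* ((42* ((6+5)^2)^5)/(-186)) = -907809861035/31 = -29284189065.65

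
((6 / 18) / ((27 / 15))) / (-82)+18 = 39847 / 2214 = 18.00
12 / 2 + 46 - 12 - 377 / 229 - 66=-6331 / 229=-27.65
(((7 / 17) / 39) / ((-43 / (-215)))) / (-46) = -35 / 30498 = -0.00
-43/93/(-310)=43/28830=0.00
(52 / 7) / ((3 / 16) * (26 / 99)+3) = 13728 / 5635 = 2.44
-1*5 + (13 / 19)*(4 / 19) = -1753 / 361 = -4.86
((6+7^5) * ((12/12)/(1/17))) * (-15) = -4287315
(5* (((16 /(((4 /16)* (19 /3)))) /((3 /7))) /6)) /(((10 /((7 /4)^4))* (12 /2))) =16807 /5472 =3.07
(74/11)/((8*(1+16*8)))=37/5676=0.01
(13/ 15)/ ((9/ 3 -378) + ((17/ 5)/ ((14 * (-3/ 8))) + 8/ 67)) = -6097/ 2641841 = -0.00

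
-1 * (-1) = 1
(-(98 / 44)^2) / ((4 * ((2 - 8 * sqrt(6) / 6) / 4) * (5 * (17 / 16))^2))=230496 / 4371125 + 153664 * sqrt(6) / 4371125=0.14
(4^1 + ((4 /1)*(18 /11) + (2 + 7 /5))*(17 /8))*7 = 77413 /440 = 175.94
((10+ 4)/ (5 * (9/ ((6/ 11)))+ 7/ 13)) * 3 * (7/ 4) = 1911/ 2159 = 0.89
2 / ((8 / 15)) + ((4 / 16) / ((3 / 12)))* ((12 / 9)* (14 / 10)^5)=409537 / 37500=10.92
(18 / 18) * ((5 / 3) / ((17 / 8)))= 40 / 51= 0.78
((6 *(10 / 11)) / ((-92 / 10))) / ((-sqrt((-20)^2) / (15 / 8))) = 0.06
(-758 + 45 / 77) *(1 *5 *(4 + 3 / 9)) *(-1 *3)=3790865 / 77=49232.01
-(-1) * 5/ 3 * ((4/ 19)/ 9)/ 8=5/ 1026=0.00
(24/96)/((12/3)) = 1/16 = 0.06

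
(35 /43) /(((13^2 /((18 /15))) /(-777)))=-32634 /7267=-4.49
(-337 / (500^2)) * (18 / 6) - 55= -13751011 / 250000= -55.00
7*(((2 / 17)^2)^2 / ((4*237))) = 28 / 19794477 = 0.00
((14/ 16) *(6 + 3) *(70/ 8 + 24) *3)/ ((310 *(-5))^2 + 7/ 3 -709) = 10611/ 32938880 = 0.00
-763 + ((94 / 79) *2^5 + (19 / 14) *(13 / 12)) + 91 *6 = -2355167 / 13272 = -177.45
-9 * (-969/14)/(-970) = -8721/13580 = -0.64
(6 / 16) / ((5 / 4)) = 3 / 10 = 0.30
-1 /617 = -0.00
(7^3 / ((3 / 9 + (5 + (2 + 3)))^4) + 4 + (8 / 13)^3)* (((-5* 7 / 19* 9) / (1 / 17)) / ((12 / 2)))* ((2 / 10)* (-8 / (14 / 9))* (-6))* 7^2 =-60557.07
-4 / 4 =-1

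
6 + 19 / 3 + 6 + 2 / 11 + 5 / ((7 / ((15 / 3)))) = 5102 / 231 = 22.09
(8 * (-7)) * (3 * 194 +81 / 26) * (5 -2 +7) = -4259640 / 13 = -327664.62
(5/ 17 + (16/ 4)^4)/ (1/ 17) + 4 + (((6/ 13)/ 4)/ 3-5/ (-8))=453613/ 104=4361.66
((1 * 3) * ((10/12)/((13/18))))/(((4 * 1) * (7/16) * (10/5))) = 90/91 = 0.99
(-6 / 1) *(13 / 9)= -26 / 3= -8.67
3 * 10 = 30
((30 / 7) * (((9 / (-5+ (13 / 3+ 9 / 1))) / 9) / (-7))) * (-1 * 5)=18 / 49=0.37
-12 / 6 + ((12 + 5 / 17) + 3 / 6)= 367 / 34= 10.79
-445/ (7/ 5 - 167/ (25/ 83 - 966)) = -178340425/ 630376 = -282.91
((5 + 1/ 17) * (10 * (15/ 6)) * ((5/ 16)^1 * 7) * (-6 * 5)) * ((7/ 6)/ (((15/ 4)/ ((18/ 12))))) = -263375/ 68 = -3873.16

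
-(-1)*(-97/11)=-97/11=-8.82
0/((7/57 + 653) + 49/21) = 0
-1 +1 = 0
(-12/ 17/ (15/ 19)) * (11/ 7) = -836/ 595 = -1.41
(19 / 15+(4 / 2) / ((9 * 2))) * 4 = 5.51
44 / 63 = 0.70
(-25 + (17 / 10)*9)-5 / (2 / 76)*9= -17197 / 10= -1719.70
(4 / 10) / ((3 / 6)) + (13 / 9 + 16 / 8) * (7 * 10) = 10886 / 45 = 241.91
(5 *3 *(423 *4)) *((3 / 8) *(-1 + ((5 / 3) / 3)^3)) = -70970 / 9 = -7885.56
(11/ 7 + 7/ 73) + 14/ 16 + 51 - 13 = 165737/ 4088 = 40.54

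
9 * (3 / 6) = 9 / 2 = 4.50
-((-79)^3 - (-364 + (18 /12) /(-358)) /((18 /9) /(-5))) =707334983 /1432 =493949.01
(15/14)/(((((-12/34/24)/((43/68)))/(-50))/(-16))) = -258000/7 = -36857.14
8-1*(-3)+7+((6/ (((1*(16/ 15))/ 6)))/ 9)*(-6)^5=-29142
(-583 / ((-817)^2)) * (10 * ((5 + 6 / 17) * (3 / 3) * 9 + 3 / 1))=-5072100 / 11347313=-0.45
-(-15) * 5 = 75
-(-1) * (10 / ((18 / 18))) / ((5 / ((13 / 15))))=26 / 15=1.73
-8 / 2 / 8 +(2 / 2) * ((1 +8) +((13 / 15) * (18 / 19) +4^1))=2531 / 190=13.32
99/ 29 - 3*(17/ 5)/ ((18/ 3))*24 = -5421/ 145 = -37.39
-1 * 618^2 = -381924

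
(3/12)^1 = 1/4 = 0.25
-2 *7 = -14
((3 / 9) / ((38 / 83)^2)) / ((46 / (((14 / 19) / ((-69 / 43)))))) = -2073589 / 130622796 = -0.02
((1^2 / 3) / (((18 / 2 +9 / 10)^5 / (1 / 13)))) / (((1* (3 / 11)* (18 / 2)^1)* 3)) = 100000 / 2731070516031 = 0.00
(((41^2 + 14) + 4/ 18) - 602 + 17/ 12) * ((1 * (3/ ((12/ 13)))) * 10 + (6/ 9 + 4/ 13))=102891677/ 2808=36642.34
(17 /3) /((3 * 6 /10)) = 85 /27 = 3.15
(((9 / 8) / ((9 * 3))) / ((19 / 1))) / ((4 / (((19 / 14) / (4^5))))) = 1 / 1376256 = 0.00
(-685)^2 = 469225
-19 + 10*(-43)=-449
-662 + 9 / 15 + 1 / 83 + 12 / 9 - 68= -906428 / 1245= -728.05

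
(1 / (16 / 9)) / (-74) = -9 / 1184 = -0.01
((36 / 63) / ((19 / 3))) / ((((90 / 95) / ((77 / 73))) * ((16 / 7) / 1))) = 77 / 1752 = 0.04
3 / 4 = 0.75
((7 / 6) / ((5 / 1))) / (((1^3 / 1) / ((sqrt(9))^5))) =56.70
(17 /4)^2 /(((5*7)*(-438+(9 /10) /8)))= -289 /245217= -0.00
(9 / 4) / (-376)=-9 / 1504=-0.01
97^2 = 9409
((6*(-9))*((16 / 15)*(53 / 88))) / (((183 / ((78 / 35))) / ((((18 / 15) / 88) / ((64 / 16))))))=-18603 / 12916750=-0.00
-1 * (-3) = 3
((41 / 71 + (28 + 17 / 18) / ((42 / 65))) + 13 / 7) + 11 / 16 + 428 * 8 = 745434485 / 214704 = 3471.92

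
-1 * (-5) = 5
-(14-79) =65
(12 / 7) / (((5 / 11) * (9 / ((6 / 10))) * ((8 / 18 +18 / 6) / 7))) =396 / 775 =0.51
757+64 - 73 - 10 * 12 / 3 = 708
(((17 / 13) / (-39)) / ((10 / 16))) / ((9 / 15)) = -136 / 1521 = -0.09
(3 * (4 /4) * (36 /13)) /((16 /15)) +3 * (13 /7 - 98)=-102153 /364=-280.64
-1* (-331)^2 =-109561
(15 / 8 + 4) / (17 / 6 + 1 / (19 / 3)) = 2679 / 1364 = 1.96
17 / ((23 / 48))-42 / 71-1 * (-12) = 76566 / 1633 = 46.89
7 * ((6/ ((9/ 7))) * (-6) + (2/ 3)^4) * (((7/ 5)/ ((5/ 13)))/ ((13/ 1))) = -110348/ 2025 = -54.49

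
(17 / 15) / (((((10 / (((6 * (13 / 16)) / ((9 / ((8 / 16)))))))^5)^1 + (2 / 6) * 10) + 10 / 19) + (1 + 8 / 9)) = 359782917 / 21785741088905095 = 0.00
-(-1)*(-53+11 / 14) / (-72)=731 / 1008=0.73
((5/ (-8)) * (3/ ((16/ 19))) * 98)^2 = 195021225/ 4096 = 47612.60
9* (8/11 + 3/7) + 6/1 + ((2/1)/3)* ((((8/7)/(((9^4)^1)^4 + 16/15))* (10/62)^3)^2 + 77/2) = 46643154888591101322043952220571995607000228666/1108722862653276847642740580670110206222844497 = 42.07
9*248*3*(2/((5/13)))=174096/5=34819.20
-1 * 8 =-8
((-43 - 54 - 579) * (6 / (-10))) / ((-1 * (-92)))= 507 / 115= 4.41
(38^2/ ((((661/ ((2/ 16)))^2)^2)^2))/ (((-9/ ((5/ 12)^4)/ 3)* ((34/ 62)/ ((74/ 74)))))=-6994375/ 161646661967407106391922100051902464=-0.00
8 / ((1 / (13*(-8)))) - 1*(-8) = -824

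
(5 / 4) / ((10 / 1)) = 1 / 8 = 0.12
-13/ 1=-13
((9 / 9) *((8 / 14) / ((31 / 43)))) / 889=172 / 192913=0.00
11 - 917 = -906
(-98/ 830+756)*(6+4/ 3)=6901202/ 1245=5543.13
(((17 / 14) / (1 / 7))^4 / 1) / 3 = 83521 / 48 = 1740.02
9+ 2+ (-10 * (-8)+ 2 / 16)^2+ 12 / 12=411649 / 64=6432.02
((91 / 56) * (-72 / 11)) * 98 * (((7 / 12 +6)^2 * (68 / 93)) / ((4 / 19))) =-1284091991 / 8184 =-156902.74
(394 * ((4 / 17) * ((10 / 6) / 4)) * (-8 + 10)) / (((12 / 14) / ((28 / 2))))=193060 / 153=1261.83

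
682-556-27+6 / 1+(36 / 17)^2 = 31641 / 289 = 109.48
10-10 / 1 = 0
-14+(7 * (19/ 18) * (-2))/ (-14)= -233/ 18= -12.94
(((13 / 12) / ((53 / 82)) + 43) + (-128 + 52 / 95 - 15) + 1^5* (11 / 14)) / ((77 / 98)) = -20510648 / 166155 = -123.44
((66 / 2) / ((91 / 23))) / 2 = 759 / 182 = 4.17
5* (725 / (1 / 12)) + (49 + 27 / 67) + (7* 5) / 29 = 84618835 / 1943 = 43550.61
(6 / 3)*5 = 10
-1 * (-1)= 1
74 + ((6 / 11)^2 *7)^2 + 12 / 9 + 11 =3982531 / 43923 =90.67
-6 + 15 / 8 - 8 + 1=-89 / 8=-11.12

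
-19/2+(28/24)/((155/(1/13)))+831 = 4965971/6045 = 821.50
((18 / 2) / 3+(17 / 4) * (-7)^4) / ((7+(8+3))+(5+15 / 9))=122487 / 296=413.81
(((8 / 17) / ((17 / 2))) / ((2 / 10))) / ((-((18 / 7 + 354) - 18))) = -56 / 68493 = -0.00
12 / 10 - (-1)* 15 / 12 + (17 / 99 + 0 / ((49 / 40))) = 5191 / 1980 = 2.62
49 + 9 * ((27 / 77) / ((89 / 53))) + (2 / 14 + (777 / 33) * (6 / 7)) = 487961 / 6853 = 71.20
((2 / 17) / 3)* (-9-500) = -1018 / 51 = -19.96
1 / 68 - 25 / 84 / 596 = 12091 / 851088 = 0.01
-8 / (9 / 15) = -40 / 3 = -13.33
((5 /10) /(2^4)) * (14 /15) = 7 /240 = 0.03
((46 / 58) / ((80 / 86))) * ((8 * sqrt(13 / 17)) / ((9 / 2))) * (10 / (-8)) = -989 * sqrt(221) / 8874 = -1.66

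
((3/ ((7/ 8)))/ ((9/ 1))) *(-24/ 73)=-0.13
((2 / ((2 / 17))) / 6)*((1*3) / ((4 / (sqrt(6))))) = 17*sqrt(6) / 8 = 5.21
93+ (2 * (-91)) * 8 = -1363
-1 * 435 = -435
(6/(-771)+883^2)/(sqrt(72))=66793357 * sqrt(2)/1028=91887.23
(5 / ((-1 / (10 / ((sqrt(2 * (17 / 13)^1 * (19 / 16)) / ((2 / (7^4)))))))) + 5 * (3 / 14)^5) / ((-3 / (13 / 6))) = -1755 / 1075648 + 1300 * sqrt(8398) / 6979707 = 0.02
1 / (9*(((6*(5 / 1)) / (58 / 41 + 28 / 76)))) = 0.01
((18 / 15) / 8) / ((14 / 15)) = 9 / 56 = 0.16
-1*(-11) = 11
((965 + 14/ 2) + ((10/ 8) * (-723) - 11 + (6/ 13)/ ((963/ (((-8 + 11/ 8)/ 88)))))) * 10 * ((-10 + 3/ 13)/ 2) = -53399844305/ 19095648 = -2796.44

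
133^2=17689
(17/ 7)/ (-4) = -17/ 28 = -0.61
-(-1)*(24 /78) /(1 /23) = 92 /13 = 7.08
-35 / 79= -0.44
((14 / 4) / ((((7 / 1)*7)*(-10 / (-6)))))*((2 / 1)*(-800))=-480 / 7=-68.57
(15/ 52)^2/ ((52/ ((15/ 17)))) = 3375/ 2390336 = 0.00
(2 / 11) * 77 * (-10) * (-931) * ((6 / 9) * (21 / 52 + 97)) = 330086050 / 39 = 8463744.87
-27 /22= -1.23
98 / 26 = 49 / 13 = 3.77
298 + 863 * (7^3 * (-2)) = -591720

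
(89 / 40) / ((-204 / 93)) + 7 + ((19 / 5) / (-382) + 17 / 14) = 26147441 / 3636640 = 7.19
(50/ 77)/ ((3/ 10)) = 500/ 231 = 2.16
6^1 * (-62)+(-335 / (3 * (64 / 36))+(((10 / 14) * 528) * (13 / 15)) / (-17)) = -454.04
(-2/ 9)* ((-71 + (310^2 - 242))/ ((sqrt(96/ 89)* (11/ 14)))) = -74501* sqrt(534)/ 66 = -26084.88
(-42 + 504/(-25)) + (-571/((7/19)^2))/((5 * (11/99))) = -9352041/1225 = -7634.32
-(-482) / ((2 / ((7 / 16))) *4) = 1687 / 64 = 26.36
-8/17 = -0.47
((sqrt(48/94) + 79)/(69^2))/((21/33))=22 * sqrt(282)/1566369 + 869/33327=0.03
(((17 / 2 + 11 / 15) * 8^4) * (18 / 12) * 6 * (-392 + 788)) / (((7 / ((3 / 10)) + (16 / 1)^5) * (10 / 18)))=9098293248 / 39322475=231.38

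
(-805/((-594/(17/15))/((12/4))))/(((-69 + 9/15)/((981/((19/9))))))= -1491665/47652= -31.30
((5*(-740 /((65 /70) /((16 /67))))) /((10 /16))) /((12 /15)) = -1657600 /871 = -1903.10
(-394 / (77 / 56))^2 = 9935104 / 121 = 82108.30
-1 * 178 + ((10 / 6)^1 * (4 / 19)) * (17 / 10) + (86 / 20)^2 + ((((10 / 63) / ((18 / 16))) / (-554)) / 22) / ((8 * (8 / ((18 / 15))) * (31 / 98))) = -192509577379 / 1211411025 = -158.91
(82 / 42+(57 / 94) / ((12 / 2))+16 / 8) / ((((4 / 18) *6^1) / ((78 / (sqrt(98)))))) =624117 *sqrt(2) / 36848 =23.95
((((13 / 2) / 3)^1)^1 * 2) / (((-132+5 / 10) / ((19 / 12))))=-247 / 4734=-0.05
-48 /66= -8 /11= -0.73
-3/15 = -1/5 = -0.20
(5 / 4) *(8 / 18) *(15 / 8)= 25 / 24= 1.04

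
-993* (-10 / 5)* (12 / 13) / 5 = 23832 / 65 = 366.65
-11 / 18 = -0.61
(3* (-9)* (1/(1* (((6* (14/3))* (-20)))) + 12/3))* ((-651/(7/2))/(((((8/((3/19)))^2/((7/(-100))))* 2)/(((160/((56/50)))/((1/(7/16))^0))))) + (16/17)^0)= -951348861/6469120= -147.06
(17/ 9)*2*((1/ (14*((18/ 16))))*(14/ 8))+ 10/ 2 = 439/ 81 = 5.42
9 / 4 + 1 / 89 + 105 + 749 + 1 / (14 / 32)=2139499 / 2492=858.55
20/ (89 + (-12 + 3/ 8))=160/ 619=0.26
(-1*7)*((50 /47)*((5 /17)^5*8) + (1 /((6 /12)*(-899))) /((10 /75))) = -859255705 /59993217821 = -0.01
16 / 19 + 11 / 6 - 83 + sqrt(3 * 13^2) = -9157 / 114 + 13 * sqrt(3) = -57.81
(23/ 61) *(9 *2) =414/ 61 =6.79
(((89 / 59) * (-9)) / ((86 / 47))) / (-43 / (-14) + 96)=-263529 / 3518819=-0.07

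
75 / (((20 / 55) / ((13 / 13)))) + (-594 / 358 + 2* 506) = 871079 / 716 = 1216.59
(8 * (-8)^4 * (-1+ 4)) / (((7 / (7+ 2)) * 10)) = 442368 / 35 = 12639.09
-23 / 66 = -0.35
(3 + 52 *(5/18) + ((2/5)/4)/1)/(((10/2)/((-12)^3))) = -151584/25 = -6063.36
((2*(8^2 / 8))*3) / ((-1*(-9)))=16 / 3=5.33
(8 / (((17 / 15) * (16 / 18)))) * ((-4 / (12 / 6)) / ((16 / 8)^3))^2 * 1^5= 135 / 272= 0.50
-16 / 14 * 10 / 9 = -80 / 63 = -1.27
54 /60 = 9 /10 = 0.90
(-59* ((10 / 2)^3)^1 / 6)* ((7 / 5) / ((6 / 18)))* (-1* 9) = 92925 / 2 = 46462.50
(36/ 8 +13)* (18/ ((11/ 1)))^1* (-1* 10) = -3150/ 11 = -286.36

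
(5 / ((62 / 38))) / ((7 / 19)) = 1805 / 217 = 8.32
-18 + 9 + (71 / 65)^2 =-32984 / 4225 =-7.81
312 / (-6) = -52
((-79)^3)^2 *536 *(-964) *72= -9043506764461640448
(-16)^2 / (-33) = -7.76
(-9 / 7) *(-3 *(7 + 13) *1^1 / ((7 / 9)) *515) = 2502900 / 49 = 51079.59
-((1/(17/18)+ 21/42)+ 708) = -24125/34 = -709.56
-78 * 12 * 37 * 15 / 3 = -173160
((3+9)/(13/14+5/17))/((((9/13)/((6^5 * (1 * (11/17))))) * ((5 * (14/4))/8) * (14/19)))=150239232/3395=44253.09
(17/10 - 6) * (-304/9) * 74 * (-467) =-225871088/45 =-5019357.51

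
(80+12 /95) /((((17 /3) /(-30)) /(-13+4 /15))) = 8723352 /1615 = 5401.46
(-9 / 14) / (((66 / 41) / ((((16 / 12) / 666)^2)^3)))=-656 / 25513051153718179359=-0.00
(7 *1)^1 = 7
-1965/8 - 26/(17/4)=-251.74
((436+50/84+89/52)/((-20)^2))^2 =229087634161/190794240000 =1.20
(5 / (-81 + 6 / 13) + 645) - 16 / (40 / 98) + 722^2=521889.74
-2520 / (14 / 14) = -2520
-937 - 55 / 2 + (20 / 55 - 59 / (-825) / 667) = -1061080157 / 1100550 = -964.14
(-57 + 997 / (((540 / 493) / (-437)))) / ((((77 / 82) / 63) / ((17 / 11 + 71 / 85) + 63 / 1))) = -1483284560569 / 850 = -1745040659.49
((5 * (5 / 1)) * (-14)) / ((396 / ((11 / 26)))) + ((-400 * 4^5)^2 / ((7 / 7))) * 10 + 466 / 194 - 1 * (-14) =76161849754327613 / 45396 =1677721600016.03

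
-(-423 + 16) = 407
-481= -481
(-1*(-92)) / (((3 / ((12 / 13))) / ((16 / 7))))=5888 / 91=64.70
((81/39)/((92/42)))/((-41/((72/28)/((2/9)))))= -0.27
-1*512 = -512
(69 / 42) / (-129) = -23 / 1806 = -0.01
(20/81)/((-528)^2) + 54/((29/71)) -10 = 20007212689/163715904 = 122.21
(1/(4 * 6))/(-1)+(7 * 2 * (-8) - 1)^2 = 306455/24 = 12768.96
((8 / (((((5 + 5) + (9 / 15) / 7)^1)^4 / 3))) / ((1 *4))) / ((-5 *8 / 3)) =-2701125 / 62109611524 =-0.00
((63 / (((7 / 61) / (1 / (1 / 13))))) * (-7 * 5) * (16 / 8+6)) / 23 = -1998360 / 23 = -86885.22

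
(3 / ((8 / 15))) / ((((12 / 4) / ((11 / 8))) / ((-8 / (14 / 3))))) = -495 / 112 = -4.42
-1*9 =-9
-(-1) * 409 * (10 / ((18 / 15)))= 10225 / 3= 3408.33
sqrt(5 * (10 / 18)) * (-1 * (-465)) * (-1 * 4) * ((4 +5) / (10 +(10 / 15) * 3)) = -2325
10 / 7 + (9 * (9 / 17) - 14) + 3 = -572 / 119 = -4.81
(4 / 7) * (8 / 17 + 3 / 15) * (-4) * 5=-912 / 119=-7.66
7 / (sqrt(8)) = 7 * sqrt(2) / 4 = 2.47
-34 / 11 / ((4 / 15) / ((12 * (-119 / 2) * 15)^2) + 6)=-0.52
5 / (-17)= -0.29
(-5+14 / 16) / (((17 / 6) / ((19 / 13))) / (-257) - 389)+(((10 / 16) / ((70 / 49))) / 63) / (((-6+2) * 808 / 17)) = 554978053 / 52518034944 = 0.01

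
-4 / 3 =-1.33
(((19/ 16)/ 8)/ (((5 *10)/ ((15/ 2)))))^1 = 57/ 2560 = 0.02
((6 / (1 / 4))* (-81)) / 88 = -243 / 11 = -22.09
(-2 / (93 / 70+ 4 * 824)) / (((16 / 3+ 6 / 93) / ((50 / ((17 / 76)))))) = -24738000 / 984879071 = -0.03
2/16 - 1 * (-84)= 673/8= 84.12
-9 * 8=-72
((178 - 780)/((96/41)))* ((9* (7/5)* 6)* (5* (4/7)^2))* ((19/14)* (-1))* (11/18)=368467/14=26319.07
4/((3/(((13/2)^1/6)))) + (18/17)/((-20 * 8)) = 17599/12240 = 1.44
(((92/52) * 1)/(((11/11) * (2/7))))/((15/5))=161/78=2.06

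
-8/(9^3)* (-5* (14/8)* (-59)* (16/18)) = -33040/6561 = -5.04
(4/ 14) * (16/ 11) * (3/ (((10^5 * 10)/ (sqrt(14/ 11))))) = 0.00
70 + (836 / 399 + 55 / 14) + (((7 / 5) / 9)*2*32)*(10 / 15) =156229 / 1890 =82.66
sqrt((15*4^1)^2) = 60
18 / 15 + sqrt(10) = 6 / 5 + sqrt(10) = 4.36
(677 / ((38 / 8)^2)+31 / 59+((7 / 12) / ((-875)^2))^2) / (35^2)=1120207183593771299 / 44946297949218750000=0.02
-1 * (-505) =505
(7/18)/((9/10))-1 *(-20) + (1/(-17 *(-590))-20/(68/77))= -1799419/812430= -2.21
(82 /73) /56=41 /2044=0.02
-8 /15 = -0.53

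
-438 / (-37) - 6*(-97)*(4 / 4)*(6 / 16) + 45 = 40713 / 148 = 275.09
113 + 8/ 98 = 5541/ 49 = 113.08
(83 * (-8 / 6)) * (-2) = 664 / 3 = 221.33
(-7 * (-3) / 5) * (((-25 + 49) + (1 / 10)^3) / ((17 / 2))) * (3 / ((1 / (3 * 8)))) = 9072378 / 10625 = 853.87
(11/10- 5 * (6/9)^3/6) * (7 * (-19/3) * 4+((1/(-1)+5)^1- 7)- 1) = -187952/1215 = -154.69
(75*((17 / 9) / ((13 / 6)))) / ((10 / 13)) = 85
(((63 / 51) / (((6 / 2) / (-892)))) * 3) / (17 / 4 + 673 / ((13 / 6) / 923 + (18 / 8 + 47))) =-449171952 / 7302605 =-61.51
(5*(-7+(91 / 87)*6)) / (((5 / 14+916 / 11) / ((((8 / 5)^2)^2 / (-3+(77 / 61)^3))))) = 501115940864 / 1746148235625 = 0.29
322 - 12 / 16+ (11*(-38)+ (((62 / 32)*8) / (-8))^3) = -426079 / 4096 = -104.02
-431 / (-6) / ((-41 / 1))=-431 / 246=-1.75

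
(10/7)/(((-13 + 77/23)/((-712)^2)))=-58298560/777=-75030.32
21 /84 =1 /4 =0.25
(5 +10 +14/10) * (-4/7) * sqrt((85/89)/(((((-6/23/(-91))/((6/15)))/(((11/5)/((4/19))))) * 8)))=-41 * sqrt(19855265430)/46725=-123.64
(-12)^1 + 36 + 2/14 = 169/7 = 24.14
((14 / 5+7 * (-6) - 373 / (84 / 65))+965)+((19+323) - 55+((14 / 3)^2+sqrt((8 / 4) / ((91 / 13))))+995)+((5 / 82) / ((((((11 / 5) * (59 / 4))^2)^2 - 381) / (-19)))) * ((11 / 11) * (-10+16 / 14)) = sqrt(14) / 7+2540384971854254359 / 1308837999319380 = 1941.48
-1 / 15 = -0.07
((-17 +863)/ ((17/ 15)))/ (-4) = -6345/ 34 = -186.62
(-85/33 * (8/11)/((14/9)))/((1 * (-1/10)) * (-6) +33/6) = -10200/51667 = -0.20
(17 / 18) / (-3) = -17 / 54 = -0.31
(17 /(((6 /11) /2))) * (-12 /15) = -748 /15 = -49.87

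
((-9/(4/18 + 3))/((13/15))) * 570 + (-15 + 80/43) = -29992655/16211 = -1850.14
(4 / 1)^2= 16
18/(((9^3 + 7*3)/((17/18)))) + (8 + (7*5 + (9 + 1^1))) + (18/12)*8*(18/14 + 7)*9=4976369/5250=947.88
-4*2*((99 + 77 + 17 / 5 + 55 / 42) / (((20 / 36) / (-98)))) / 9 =2125144 / 75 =28335.25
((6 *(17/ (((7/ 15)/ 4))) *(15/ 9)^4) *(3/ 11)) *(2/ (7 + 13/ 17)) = 3612500/ 7623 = 473.89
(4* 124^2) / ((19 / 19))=61504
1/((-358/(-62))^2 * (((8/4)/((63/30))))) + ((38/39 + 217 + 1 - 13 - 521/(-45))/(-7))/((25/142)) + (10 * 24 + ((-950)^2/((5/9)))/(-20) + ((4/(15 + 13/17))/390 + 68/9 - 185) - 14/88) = -393275434753576279/4835010930750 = -81339.10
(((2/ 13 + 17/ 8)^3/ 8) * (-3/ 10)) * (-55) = 439297749/ 17997824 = 24.41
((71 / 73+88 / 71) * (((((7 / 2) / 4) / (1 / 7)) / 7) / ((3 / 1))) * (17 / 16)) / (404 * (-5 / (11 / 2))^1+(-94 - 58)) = -0.00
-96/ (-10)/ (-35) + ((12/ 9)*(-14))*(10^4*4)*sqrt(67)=-2240000*sqrt(67)/ 3 -48/ 175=-6111730.34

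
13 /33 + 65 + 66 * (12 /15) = 19502 /165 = 118.19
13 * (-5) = -65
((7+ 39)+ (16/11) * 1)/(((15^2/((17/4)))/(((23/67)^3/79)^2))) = 72981693277/310502919714200950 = 0.00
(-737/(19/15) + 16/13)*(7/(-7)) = 143411/247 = 580.61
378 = 378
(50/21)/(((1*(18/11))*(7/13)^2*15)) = 0.33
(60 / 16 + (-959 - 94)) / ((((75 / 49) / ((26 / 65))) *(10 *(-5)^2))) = -68551 / 62500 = -1.10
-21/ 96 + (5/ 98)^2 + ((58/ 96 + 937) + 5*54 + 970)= 2177.39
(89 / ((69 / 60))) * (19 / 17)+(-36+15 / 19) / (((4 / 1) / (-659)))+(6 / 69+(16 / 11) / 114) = 303867203 / 51612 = 5887.53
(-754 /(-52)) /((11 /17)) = 493 /22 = 22.41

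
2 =2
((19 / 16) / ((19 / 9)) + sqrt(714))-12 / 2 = -87 / 16 + sqrt(714) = 21.28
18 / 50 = 9 / 25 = 0.36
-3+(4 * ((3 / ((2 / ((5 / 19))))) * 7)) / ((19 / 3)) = -453 / 361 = -1.25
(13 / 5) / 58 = 13 / 290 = 0.04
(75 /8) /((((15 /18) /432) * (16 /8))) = 2430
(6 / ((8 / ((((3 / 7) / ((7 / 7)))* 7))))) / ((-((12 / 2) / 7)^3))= -343 / 96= -3.57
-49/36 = -1.36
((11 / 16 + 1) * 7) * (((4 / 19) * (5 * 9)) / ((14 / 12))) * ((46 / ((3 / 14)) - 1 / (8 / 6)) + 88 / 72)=3136725 / 152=20636.35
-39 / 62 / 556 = -39 / 34472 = -0.00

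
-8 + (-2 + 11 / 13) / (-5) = -101 / 13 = -7.77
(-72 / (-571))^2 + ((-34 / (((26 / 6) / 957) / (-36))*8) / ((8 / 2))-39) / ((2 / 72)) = 82487471890068 / 4238533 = 19461325.86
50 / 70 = 0.71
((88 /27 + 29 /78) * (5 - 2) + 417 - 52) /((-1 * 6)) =-87959 /1404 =-62.65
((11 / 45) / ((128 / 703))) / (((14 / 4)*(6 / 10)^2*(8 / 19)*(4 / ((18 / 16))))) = 734635 / 1032192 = 0.71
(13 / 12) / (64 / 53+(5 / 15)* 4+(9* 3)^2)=689 / 465260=0.00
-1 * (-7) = 7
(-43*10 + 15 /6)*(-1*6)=2565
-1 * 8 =-8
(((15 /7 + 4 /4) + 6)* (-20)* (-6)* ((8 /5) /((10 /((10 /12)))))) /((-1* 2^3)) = -128 /7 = -18.29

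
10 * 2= 20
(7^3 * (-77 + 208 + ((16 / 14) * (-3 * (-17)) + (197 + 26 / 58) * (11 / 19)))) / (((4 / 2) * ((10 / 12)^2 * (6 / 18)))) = 3098405142 / 13775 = 224929.59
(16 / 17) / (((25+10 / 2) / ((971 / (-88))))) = -971 / 2805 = -0.35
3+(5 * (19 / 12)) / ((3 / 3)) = 10.92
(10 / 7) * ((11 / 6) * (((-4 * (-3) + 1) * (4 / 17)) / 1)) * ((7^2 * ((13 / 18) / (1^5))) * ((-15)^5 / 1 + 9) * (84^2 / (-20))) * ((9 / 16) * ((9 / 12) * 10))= 10894496808195 / 34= 320426376711.62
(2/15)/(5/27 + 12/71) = 1278/3395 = 0.38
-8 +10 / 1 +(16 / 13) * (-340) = -5414 / 13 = -416.46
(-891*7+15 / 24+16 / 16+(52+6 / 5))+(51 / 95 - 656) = -1039321 / 152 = -6837.64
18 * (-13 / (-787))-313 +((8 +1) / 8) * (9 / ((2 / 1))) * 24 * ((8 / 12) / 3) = -224848 / 787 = -285.70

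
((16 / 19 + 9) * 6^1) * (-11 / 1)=-12342 / 19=-649.58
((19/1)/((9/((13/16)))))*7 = 1729/144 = 12.01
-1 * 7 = -7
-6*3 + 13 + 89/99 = -406/99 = -4.10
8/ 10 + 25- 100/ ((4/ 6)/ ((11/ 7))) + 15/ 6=-207.41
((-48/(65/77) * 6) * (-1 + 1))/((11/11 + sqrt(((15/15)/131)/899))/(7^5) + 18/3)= 0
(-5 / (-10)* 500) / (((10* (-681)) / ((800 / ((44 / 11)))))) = -5000 / 681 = -7.34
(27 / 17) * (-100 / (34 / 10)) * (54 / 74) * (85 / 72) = -40.24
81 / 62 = 1.31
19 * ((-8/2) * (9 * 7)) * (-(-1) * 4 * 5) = -95760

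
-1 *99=-99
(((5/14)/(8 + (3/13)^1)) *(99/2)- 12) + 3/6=-28019/2996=-9.35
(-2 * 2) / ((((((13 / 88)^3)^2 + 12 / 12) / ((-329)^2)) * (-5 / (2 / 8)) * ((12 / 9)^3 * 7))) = 3029518291193856 / 2322044567965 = 1304.68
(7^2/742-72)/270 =-1525/5724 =-0.27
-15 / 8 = -1.88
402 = 402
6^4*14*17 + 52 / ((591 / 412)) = 182314192 / 591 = 308484.25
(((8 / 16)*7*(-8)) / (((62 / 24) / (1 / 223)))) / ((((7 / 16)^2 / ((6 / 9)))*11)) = -8192 / 532301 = -0.02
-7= -7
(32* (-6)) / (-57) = 64 / 19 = 3.37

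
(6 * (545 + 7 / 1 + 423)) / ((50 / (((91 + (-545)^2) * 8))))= 278100576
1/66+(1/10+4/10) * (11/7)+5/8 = 1.43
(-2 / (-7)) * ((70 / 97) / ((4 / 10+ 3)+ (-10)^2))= 100 / 50149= 0.00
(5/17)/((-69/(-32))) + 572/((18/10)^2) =176.68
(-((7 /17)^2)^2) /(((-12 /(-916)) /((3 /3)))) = -549829 /250563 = -2.19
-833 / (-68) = 49 / 4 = 12.25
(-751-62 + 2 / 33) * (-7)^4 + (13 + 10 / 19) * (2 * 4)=-1223753065 / 627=-1951759.27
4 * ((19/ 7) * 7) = 76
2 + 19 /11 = 41 /11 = 3.73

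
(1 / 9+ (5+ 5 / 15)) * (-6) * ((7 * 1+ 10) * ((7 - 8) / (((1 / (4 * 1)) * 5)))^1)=6664 / 15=444.27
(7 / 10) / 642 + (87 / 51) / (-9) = -61703 / 327420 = -0.19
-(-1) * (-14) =-14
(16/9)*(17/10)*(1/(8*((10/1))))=17/450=0.04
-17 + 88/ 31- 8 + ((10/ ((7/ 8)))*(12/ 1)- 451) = -72916/ 217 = -336.02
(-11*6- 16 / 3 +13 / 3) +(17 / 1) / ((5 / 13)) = -114 / 5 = -22.80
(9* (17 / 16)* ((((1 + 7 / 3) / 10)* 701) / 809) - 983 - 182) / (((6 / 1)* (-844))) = 15044009 / 65548416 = 0.23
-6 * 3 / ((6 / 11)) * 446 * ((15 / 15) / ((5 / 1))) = -14718 / 5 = -2943.60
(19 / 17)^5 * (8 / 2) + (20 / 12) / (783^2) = 18216835817017 / 2611496124819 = 6.98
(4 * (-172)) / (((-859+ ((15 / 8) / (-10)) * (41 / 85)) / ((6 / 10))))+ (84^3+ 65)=692569928555 / 1168363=592769.48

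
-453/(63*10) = -151/210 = -0.72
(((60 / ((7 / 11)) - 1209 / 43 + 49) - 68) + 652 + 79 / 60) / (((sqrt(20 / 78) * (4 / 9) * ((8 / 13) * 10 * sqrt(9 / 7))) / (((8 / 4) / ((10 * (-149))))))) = -164460127 * sqrt(2730) / 14351680000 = -0.60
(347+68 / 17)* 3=1053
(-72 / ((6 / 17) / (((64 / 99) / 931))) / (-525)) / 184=544 / 370980225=0.00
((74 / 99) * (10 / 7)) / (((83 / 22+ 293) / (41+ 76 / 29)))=1872200 / 11928483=0.16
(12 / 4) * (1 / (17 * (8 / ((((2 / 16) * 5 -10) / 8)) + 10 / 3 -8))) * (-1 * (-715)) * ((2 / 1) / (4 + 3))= -160875 / 51289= -3.14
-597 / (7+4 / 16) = -2388 / 29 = -82.34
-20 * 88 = -1760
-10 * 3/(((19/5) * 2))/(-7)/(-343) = -75/45619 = -0.00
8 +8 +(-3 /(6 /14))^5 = -16791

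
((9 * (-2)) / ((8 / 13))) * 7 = -204.75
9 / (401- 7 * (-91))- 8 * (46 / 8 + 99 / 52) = -275377 / 4498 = -61.22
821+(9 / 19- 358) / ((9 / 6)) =33211 / 57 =582.65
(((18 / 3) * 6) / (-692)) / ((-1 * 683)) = 9 / 118159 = 0.00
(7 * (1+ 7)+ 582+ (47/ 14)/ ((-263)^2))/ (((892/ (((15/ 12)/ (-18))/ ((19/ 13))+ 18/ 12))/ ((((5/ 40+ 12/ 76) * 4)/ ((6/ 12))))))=5865216635195/ 2494603779136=2.35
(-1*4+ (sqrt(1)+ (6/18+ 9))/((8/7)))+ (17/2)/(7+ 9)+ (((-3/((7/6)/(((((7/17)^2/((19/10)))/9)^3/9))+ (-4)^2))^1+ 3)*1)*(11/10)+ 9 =3106278706749937483/173798088914484960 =17.87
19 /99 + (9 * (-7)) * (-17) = 106048 /99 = 1071.19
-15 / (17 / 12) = -180 / 17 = -10.59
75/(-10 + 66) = 75/56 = 1.34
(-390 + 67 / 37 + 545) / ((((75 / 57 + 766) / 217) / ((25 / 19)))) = 31475850 / 539423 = 58.35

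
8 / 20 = 2 / 5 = 0.40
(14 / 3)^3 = 2744 / 27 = 101.63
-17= -17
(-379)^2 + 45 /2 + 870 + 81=289229 /2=144614.50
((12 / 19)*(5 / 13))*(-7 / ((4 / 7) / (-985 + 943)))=30870 / 247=124.98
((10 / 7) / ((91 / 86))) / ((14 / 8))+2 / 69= 246278 / 307671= 0.80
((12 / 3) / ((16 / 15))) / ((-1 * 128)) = -15 / 512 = -0.03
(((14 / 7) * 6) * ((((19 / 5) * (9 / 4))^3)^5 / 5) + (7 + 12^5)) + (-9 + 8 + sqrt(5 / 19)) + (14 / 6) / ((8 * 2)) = sqrt(95) / 19 + 28130934906459618150730638269818459 / 122880000000000000000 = 228930134329912.77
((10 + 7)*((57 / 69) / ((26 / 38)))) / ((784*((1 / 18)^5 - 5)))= -724767426 / 138420289189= -0.01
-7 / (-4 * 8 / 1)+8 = 263 / 32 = 8.22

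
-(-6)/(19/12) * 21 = 1512/19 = 79.58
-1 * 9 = -9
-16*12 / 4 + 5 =-43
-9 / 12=-3 / 4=-0.75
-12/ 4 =-3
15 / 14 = 1.07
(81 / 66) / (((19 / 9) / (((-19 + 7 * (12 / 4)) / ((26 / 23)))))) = 5589 / 5434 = 1.03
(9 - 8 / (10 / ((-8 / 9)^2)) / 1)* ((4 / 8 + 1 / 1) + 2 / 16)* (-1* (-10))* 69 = 1013311 / 108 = 9382.51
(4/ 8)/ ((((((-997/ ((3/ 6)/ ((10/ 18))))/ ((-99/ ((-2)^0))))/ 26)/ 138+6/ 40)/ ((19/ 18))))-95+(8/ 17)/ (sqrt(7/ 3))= -224079160/ 2447531+8 * sqrt(21)/ 119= -91.25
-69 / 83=-0.83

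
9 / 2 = 4.50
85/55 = 17/11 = 1.55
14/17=0.82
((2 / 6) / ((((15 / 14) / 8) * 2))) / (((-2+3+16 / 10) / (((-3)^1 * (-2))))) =112 / 39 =2.87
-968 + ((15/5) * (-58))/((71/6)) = -69772/71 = -982.70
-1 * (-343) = 343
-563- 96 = -659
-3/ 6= -1/ 2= -0.50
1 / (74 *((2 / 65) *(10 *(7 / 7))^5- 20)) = 13 / 2940760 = 0.00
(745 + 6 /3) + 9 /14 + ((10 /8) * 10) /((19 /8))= 200273 /266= 752.91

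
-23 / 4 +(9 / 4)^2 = -11 / 16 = -0.69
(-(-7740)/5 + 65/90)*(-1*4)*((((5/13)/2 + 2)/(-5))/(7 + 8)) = 529663/2925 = 181.08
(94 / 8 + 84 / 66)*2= 573 / 22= 26.05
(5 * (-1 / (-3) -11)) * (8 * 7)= -8960 / 3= -2986.67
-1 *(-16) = 16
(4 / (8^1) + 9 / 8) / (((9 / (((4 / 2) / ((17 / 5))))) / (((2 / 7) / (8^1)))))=65 / 17136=0.00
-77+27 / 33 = -838 / 11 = -76.18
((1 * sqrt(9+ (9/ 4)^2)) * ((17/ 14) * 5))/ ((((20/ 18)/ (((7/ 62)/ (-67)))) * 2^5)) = -0.00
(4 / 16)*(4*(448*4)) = 1792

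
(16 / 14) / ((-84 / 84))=-8 / 7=-1.14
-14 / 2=-7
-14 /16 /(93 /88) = -77 /93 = -0.83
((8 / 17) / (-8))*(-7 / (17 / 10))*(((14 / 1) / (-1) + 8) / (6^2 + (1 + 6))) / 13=-420 / 161551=-0.00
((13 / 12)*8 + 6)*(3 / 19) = 44 / 19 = 2.32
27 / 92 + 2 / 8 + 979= 45059 / 46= 979.54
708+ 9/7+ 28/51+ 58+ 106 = 311959/357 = 873.83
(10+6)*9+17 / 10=1457 / 10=145.70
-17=-17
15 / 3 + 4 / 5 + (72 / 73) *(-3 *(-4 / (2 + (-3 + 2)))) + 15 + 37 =25417 / 365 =69.64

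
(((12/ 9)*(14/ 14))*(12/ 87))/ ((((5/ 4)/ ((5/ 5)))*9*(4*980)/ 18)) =8/ 106575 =0.00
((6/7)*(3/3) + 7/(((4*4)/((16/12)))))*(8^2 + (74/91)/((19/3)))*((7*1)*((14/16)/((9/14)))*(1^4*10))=8801.33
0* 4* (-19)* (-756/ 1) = 0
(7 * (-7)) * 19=-931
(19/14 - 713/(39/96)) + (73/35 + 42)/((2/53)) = -585.45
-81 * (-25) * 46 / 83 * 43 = 4005450 / 83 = 48258.43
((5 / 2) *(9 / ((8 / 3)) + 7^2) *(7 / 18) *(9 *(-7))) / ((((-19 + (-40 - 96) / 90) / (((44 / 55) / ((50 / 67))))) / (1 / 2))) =12380193 / 147680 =83.83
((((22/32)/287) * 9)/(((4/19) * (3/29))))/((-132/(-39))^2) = 279357/3232768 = 0.09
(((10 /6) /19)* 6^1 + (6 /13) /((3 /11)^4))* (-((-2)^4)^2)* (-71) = 10176160768 /6669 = 1525890.05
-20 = -20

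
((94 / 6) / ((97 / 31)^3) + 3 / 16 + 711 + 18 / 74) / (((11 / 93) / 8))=35773756741667 / 742915822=48153.18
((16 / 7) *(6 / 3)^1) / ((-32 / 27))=-27 / 7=-3.86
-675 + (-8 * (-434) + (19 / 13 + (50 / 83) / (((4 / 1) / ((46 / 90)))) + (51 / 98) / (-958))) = 2551448123269 / 911707524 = 2798.54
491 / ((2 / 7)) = 3437 / 2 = 1718.50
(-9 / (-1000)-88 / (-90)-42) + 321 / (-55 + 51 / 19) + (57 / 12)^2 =-219951161 / 8946000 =-24.59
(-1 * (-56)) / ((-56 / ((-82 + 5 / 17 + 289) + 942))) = -1149.29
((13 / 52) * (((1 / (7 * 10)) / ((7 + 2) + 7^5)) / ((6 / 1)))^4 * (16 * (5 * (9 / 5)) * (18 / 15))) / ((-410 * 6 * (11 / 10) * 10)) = -1 / 1558590417448999119618048000000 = -0.00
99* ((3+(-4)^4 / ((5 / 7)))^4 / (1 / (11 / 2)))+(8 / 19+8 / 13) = 2867856676141044983 / 308750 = 9288604619080.31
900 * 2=1800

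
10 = 10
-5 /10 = -1 /2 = -0.50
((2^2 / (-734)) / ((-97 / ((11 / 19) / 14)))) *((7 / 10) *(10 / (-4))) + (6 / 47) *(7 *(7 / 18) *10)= 1325705209 / 381478884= 3.48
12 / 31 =0.39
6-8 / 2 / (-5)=6.80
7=7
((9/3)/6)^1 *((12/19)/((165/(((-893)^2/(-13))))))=-83942/715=-117.40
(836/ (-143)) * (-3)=228/ 13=17.54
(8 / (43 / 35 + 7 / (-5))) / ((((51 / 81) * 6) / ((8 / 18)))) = -280 / 51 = -5.49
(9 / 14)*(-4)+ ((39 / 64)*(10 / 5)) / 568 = -326895 / 127232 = -2.57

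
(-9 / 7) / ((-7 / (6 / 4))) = 27 / 98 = 0.28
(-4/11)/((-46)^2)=-1/5819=-0.00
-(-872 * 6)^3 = 143219847168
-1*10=-10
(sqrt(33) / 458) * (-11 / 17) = -11 * sqrt(33) / 7786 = -0.01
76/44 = 19/11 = 1.73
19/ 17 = 1.12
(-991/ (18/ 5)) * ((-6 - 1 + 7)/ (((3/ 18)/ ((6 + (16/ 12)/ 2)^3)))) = 0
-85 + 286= 201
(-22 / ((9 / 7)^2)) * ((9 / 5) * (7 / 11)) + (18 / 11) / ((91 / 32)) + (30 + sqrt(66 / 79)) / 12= -1096307 / 90090 + sqrt(5214) / 948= -12.09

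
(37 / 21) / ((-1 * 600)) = -0.00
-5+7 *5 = 30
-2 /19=-0.11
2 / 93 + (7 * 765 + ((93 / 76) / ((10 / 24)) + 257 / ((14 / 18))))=351798289 / 61845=5688.39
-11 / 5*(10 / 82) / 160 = -11 / 6560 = -0.00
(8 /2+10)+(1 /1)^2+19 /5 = 94 /5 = 18.80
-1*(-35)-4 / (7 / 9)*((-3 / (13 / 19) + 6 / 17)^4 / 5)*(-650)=226933891609025 / 1284469459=176675.19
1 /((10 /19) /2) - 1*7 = -16 /5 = -3.20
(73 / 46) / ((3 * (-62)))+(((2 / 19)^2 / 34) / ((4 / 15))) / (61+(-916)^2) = -375925190947 / 44060499764124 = -0.01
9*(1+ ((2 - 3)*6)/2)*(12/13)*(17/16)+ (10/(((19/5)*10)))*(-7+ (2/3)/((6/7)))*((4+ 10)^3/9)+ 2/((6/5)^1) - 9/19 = -20634985/40014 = -515.69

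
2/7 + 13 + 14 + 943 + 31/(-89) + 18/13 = 7866737/8099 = 971.32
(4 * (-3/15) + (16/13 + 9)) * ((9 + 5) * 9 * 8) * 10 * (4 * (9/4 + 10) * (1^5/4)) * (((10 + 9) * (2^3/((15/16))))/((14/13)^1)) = 876599808/5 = 175319961.60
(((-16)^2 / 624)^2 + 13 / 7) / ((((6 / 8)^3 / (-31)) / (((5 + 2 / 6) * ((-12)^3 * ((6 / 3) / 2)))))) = 43811799040 / 31941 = 1371647.70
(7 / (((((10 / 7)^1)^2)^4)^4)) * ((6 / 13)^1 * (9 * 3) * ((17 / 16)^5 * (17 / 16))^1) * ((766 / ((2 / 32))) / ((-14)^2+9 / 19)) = 109993302702305083316433993596399311653771 / 1272158617600000000000000000000000000000000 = 0.09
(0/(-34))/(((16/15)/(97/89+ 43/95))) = 0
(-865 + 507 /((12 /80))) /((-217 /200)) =-2317.97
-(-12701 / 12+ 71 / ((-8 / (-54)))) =3475 / 6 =579.17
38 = 38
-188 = -188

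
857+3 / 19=16286 / 19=857.16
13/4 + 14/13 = 225/52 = 4.33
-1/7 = -0.14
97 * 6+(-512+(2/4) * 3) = 143/2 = 71.50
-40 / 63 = -0.63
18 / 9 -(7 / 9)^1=11 / 9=1.22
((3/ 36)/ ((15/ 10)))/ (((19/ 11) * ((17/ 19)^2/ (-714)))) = -1463/ 51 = -28.69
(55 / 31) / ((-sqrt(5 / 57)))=-11 * sqrt(285) / 31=-5.99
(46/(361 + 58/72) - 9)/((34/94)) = -5431743/221425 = -24.53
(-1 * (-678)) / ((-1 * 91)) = -678 / 91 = -7.45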